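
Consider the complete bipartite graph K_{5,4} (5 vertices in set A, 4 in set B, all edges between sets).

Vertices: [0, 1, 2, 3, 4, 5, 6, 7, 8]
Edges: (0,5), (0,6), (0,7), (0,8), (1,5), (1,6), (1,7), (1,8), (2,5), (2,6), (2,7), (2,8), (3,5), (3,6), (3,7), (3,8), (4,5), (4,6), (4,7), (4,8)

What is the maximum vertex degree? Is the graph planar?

Set-A vertices have degree 4; set-B vertices have degree 5. Maximum degree = max(5,4) = 5.
K_{5,4} contains K_{3,3} as a subgraph (since both sides have >= 3 vertices); by Kuratowski's theorem it is not planar.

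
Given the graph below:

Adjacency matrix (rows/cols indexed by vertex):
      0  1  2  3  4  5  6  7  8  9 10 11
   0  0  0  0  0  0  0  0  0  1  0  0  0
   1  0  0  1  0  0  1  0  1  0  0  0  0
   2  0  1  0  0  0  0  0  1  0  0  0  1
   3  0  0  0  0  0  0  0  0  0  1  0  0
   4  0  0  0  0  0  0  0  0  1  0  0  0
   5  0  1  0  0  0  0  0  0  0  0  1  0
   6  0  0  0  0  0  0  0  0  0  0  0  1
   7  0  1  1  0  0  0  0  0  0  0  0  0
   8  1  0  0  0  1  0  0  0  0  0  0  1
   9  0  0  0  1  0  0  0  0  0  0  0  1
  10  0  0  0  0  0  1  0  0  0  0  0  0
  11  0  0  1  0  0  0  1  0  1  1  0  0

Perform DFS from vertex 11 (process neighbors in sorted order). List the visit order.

DFS from vertex 11 (neighbors processed in ascending order):
Visit order: 11, 2, 1, 5, 10, 7, 6, 8, 0, 4, 9, 3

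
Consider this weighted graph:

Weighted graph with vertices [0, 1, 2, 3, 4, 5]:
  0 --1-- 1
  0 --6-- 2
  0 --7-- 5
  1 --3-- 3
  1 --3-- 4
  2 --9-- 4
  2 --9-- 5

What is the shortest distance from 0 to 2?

Using Dijkstra's algorithm from vertex 0:
Shortest path: 0 -> 2
Total weight: 6 = 6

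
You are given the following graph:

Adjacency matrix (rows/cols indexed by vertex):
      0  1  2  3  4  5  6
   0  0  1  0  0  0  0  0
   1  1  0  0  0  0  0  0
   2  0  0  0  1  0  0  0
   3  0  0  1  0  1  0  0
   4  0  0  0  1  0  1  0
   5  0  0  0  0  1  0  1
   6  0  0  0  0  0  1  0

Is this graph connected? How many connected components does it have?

Checking connectivity: the graph has 2 connected component(s).
Components: [[0, 1], [2, 3, 4, 5, 6]]. The graph is NOT connected.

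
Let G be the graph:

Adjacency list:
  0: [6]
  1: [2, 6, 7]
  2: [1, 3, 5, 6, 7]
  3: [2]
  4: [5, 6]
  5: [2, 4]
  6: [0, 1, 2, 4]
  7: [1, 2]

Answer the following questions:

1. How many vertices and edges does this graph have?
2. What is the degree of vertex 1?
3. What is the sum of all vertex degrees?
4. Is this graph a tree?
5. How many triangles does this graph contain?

Count: 8 vertices, 10 edges.
Vertex 1 has neighbors [2, 6, 7], degree = 3.
Handshaking lemma: 2 * 10 = 20.
A tree on 8 vertices has 7 edges. This graph has 10 edges (3 extra). Not a tree.
Number of triangles = 2.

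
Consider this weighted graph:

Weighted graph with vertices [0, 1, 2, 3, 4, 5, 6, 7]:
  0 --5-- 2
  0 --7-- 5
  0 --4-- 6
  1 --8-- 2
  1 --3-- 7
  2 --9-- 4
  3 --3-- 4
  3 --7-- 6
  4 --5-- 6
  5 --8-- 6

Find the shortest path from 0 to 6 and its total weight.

Using Dijkstra's algorithm from vertex 0:
Shortest path: 0 -> 6
Total weight: 4 = 4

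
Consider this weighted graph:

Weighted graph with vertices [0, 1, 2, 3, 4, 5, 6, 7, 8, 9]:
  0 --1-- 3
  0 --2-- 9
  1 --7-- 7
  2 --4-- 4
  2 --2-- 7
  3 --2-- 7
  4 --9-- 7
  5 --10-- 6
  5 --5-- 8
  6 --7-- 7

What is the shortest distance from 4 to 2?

Using Dijkstra's algorithm from vertex 4:
Shortest path: 4 -> 2
Total weight: 4 = 4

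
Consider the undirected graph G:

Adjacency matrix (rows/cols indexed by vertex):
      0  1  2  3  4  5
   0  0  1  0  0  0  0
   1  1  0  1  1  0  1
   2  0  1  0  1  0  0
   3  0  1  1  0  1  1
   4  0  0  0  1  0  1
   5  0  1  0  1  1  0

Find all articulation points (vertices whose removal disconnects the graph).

An articulation point is a vertex whose removal disconnects the graph.
Articulation points: [1]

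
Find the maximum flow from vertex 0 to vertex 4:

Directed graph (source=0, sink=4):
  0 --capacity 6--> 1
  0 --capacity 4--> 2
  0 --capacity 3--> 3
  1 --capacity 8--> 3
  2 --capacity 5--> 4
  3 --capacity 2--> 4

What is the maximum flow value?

Computing max flow:
  Flow on (0->2): 4/4
  Flow on (0->3): 2/3
  Flow on (2->4): 4/5
  Flow on (3->4): 2/2
Maximum flow = 6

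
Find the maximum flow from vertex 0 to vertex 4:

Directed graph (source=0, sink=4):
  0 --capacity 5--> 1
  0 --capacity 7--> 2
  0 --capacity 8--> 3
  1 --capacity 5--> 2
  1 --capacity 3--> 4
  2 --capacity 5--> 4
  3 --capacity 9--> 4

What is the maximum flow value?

Computing max flow:
  Flow on (0->1): 3/5
  Flow on (0->2): 5/7
  Flow on (0->3): 8/8
  Flow on (1->4): 3/3
  Flow on (2->4): 5/5
  Flow on (3->4): 8/9
Maximum flow = 16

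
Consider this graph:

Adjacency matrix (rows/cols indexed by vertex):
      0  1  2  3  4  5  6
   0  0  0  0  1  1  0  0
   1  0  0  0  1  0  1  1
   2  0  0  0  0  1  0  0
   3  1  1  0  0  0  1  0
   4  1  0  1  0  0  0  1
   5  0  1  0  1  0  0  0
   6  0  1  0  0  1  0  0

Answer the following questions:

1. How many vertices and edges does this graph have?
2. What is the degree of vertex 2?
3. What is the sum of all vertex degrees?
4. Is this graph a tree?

Count: 7 vertices, 8 edges.
Vertex 2 has neighbors [4], degree = 1.
Handshaking lemma: 2 * 8 = 16.
A tree on 7 vertices has 6 edges. This graph has 8 edges (2 extra). Not a tree.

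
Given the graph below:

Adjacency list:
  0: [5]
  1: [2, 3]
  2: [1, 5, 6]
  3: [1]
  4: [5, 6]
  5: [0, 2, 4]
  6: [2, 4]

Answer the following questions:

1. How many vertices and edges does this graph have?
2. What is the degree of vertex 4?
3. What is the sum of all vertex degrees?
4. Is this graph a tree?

Count: 7 vertices, 7 edges.
Vertex 4 has neighbors [5, 6], degree = 2.
Handshaking lemma: 2 * 7 = 14.
A tree on 7 vertices has 6 edges. This graph has 7 edges (1 extra). Not a tree.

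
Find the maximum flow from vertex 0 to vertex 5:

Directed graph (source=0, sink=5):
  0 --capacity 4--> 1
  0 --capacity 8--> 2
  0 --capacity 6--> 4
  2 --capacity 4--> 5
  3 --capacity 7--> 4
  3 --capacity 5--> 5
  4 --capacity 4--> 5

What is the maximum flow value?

Computing max flow:
  Flow on (0->2): 4/8
  Flow on (0->4): 4/6
  Flow on (2->5): 4/4
  Flow on (4->5): 4/4
Maximum flow = 8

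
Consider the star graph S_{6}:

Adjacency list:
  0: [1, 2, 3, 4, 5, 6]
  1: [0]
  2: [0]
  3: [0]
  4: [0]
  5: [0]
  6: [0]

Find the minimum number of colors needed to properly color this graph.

S_{6} has one hub adjacent to 6 leaves; leaves are pairwise non-adjacent.
Color the hub 0 and every leaf 1.
Chromatic number = 2.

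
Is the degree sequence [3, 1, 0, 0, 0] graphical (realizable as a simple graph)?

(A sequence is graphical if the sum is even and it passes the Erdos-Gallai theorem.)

Sum of degrees = 4. Sum is even but fails Erdos-Gallai. The sequence is NOT graphical.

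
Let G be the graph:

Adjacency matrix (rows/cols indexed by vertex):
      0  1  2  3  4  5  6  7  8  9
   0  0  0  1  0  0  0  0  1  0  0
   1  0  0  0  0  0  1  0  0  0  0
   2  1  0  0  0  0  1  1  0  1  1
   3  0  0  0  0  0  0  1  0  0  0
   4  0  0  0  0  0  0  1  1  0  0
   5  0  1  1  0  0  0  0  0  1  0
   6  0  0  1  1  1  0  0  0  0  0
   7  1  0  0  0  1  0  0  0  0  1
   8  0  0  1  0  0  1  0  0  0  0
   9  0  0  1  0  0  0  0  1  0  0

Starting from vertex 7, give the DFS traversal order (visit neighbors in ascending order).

DFS from vertex 7 (neighbors processed in ascending order):
Visit order: 7, 0, 2, 5, 1, 8, 6, 3, 4, 9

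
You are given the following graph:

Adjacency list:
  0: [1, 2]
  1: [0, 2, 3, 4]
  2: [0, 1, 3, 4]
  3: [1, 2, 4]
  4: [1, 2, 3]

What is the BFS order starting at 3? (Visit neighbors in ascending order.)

BFS from vertex 3 (neighbors processed in ascending order):
Visit order: 3, 1, 2, 4, 0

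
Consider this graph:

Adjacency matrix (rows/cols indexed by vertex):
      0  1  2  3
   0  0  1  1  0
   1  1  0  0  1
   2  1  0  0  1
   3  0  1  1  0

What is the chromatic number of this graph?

The graph has a maximum clique of size 2 (lower bound on chromatic number).
A valid 2-coloring: {0: 0, 1: 1, 2: 1, 3: 0}.
Chromatic number = 2.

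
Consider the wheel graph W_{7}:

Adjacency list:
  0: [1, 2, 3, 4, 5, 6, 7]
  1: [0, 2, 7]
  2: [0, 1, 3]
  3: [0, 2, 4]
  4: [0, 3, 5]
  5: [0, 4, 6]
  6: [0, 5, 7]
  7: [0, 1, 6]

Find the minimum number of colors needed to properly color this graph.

W_{7} = C_{7} plus a hub adjacent to every cycle vertex.
The outer cycle needs 3 colors (odd cycle); the hub is adjacent to all of them so needs a fresh color.
Chromatic number = 3 + 1 = 4.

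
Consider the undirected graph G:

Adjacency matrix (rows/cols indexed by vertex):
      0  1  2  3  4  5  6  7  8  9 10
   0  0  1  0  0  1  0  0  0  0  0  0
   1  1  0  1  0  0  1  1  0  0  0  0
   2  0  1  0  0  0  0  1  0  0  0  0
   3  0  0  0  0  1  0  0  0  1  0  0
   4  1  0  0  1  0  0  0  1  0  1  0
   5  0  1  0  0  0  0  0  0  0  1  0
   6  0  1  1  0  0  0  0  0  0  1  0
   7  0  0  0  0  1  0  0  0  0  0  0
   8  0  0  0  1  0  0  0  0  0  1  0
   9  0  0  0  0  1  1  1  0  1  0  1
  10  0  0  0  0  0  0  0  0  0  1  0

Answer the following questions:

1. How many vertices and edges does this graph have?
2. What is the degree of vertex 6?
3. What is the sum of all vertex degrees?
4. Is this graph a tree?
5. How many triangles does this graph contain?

Count: 11 vertices, 14 edges.
Vertex 6 has neighbors [1, 2, 9], degree = 3.
Handshaking lemma: 2 * 14 = 28.
A tree on 11 vertices has 10 edges. This graph has 14 edges (4 extra). Not a tree.
Number of triangles = 1.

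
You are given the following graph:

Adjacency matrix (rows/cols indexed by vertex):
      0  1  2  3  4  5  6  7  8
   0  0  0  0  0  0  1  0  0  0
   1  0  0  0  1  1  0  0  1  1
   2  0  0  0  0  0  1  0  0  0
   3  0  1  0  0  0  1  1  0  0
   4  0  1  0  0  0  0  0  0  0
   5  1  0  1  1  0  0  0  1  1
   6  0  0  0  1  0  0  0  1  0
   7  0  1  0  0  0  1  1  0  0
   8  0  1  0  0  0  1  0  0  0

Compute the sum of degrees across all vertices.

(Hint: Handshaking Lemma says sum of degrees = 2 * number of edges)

Count edges: 11 edges.
By Handshaking Lemma: sum of degrees = 2 * 11 = 22.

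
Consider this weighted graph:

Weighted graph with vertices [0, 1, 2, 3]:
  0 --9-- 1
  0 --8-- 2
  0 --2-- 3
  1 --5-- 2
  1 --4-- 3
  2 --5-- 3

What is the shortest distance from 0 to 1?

Using Dijkstra's algorithm from vertex 0:
Shortest path: 0 -> 3 -> 1
Total weight: 2 + 4 = 6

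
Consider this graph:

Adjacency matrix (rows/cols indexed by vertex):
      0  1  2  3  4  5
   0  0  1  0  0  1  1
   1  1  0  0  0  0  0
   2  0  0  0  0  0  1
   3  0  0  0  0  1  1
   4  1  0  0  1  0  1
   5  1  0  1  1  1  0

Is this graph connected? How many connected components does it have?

Checking connectivity: the graph has 1 connected component(s).
All vertices are reachable from each other. The graph IS connected.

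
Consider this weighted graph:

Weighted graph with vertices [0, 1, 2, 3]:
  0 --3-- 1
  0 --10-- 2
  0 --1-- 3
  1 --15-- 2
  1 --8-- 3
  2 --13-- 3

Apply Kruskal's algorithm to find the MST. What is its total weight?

Applying Kruskal's algorithm (sort edges by weight, add if no cycle):
  Add (0,3) w=1
  Add (0,1) w=3
  Skip (1,3) w=8 (creates cycle)
  Add (0,2) w=10
  Skip (2,3) w=13 (creates cycle)
  Skip (1,2) w=15 (creates cycle)
MST weight = 14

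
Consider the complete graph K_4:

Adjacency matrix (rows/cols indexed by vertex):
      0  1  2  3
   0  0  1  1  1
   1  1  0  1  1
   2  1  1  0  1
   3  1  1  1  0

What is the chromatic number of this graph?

In K_4, every vertex is adjacent to every other vertex.
Each vertex needs a unique color.
Chromatic number = 4.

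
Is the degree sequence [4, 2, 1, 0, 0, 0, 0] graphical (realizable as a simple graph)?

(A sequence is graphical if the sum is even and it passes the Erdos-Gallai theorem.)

Sum of degrees = 7. Sum is odd, so the sequence is NOT graphical.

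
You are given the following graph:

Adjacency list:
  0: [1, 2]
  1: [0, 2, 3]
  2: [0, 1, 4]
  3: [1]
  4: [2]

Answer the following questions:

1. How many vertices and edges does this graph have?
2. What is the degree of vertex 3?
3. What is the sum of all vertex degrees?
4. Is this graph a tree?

Count: 5 vertices, 5 edges.
Vertex 3 has neighbors [1], degree = 1.
Handshaking lemma: 2 * 5 = 10.
A tree on 5 vertices has 4 edges. This graph has 5 edges (1 extra). Not a tree.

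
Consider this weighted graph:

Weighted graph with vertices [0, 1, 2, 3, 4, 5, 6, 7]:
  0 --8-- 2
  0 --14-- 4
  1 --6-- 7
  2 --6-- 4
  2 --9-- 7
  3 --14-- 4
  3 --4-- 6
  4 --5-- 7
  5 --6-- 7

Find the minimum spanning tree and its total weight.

Applying Kruskal's algorithm (sort edges by weight, add if no cycle):
  Add (3,6) w=4
  Add (4,7) w=5
  Add (1,7) w=6
  Add (2,4) w=6
  Add (5,7) w=6
  Add (0,2) w=8
  Skip (2,7) w=9 (creates cycle)
  Skip (0,4) w=14 (creates cycle)
  Add (3,4) w=14
MST weight = 49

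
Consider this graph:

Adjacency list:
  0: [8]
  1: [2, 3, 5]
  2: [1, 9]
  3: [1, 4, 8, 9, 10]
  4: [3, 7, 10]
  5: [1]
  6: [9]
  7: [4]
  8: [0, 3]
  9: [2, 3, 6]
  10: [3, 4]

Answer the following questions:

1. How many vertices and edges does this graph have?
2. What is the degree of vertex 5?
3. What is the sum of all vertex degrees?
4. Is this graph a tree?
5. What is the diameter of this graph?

Count: 11 vertices, 12 edges.
Vertex 5 has neighbors [1], degree = 1.
Handshaking lemma: 2 * 12 = 24.
A tree on 11 vertices has 10 edges. This graph has 12 edges (2 extra). Not a tree.
Diameter (longest shortest path) = 4.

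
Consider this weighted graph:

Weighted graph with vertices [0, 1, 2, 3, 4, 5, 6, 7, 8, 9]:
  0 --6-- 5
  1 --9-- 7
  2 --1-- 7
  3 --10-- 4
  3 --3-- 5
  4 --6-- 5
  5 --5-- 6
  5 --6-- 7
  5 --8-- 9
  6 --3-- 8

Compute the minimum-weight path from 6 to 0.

Using Dijkstra's algorithm from vertex 6:
Shortest path: 6 -> 5 -> 0
Total weight: 5 + 6 = 11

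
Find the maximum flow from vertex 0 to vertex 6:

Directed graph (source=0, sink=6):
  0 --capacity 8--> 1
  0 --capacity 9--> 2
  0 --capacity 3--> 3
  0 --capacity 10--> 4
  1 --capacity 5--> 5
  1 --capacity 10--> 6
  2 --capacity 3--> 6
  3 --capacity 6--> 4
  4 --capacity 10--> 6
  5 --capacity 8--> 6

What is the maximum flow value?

Computing max flow:
  Flow on (0->1): 8/8
  Flow on (0->2): 3/9
  Flow on (0->3): 3/3
  Flow on (0->4): 7/10
  Flow on (1->6): 8/10
  Flow on (2->6): 3/3
  Flow on (3->4): 3/6
  Flow on (4->6): 10/10
Maximum flow = 21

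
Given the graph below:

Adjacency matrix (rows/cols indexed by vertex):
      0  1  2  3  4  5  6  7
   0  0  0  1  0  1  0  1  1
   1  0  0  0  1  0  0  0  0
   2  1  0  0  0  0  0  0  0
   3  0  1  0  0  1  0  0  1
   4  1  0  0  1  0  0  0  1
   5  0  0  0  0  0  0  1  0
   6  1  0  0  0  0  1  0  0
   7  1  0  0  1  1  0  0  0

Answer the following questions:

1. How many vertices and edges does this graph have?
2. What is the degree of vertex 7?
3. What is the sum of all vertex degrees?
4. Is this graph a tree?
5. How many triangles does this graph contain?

Count: 8 vertices, 9 edges.
Vertex 7 has neighbors [0, 3, 4], degree = 3.
Handshaking lemma: 2 * 9 = 18.
A tree on 8 vertices has 7 edges. This graph has 9 edges (2 extra). Not a tree.
Number of triangles = 2.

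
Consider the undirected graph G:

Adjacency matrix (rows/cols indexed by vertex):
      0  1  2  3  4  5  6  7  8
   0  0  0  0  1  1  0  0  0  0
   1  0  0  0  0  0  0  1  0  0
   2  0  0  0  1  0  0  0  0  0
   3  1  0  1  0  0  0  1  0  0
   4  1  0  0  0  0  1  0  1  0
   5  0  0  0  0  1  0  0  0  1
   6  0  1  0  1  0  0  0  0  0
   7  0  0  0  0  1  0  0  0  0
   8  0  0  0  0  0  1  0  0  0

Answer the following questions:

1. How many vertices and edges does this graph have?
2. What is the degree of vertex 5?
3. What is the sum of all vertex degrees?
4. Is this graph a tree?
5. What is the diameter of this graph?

Count: 9 vertices, 8 edges.
Vertex 5 has neighbors [4, 8], degree = 2.
Handshaking lemma: 2 * 8 = 16.
A graph is a tree iff it is connected and has exactly n-1 edges. This graph is connected (all 9 vertices in one component) and has 9-1 = 8 edges. It is a tree.
Diameter (longest shortest path) = 6.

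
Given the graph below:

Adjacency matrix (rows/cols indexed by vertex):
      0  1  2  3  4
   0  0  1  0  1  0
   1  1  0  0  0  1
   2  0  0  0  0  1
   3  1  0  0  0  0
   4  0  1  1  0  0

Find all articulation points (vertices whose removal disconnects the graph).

An articulation point is a vertex whose removal disconnects the graph.
Articulation points: [0, 1, 4]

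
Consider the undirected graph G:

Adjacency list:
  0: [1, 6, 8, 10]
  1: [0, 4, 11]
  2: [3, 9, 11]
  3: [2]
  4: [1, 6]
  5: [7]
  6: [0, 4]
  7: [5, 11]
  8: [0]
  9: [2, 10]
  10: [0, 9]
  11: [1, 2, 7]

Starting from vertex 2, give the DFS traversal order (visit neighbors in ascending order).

DFS from vertex 2 (neighbors processed in ascending order):
Visit order: 2, 3, 9, 10, 0, 1, 4, 6, 11, 7, 5, 8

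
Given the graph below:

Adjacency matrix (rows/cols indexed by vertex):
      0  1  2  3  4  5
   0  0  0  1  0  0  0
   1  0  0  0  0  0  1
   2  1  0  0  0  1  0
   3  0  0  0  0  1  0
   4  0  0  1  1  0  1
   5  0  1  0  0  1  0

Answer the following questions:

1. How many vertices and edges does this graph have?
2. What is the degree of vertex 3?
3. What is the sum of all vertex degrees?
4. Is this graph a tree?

Count: 6 vertices, 5 edges.
Vertex 3 has neighbors [4], degree = 1.
Handshaking lemma: 2 * 5 = 10.
A graph is a tree iff it is connected and has exactly n-1 edges. This graph is connected (all 6 vertices in one component) and has 6-1 = 5 edges. It is a tree.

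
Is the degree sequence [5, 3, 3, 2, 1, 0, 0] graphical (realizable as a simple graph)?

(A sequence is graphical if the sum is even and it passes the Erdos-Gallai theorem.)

Sum of degrees = 14. Sum is even but fails Erdos-Gallai. The sequence is NOT graphical.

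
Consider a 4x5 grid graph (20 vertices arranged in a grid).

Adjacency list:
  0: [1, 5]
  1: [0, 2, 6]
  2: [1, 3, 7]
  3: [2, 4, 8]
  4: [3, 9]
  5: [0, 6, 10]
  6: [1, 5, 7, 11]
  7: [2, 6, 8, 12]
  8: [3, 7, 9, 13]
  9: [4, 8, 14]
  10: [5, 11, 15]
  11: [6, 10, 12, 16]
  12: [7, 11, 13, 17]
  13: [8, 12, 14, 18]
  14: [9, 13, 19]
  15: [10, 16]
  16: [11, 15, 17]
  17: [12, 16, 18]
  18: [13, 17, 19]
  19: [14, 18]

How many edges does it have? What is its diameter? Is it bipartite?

A 4x5 grid has 15 vertical edges and 16 horizontal edges.
Total edges = 15 + 16 = 31.
Diameter = (4-1) + (5-1) = 7 (corner to opposite corner).
Grid graphs are bipartite (checkerboard coloring).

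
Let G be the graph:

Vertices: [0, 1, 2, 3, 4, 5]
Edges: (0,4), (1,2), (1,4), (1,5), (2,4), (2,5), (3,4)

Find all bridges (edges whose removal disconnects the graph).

A bridge is an edge whose removal increases the number of connected components.
Bridges found: (0,4), (3,4)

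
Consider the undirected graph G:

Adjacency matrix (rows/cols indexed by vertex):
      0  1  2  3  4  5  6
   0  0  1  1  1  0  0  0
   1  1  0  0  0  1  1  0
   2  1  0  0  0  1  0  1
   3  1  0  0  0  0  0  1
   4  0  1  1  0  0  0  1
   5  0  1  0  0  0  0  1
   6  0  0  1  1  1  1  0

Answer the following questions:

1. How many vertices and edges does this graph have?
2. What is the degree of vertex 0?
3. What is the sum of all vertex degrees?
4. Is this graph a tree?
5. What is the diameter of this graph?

Count: 7 vertices, 10 edges.
Vertex 0 has neighbors [1, 2, 3], degree = 3.
Handshaking lemma: 2 * 10 = 20.
A tree on 7 vertices has 6 edges. This graph has 10 edges (4 extra). Not a tree.
Diameter (longest shortest path) = 2.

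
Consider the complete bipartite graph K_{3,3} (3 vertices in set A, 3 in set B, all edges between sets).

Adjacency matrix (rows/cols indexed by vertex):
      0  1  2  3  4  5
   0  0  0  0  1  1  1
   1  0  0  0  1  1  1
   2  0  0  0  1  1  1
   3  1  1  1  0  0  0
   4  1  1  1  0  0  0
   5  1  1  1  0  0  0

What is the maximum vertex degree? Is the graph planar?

Set-A vertices have degree 3; set-B vertices have degree 3. Maximum degree = max(3,3) = 3.
K_{3,3} contains K_{3,3} as a subgraph (since both sides have >= 3 vertices); by Kuratowski's theorem it is not planar.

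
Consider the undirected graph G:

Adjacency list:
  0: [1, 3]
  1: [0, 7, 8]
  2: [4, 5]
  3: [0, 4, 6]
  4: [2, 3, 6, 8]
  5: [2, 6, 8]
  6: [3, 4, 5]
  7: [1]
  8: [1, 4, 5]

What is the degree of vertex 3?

Vertex 3 has neighbors [0, 4, 6], so deg(3) = 3.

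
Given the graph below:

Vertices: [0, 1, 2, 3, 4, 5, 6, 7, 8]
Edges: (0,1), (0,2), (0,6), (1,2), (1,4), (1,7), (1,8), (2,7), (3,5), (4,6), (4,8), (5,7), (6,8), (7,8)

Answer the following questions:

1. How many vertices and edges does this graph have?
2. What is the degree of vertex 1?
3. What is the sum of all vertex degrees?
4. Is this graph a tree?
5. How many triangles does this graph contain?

Count: 9 vertices, 14 edges.
Vertex 1 has neighbors [0, 2, 4, 7, 8], degree = 5.
Handshaking lemma: 2 * 14 = 28.
A tree on 9 vertices has 8 edges. This graph has 14 edges (6 extra). Not a tree.
Number of triangles = 5.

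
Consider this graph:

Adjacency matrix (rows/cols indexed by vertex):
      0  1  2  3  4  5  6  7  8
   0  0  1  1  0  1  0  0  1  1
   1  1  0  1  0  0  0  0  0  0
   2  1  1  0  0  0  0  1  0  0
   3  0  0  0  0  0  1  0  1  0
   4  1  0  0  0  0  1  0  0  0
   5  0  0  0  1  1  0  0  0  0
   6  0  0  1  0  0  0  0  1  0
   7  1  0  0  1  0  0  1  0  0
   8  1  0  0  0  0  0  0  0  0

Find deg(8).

Vertex 8 has neighbors [0], so deg(8) = 1.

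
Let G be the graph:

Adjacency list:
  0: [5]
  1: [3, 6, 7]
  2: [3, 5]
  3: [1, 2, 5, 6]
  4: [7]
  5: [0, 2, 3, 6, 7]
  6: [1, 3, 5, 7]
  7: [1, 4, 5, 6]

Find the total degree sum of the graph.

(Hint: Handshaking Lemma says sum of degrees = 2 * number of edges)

Count edges: 12 edges.
By Handshaking Lemma: sum of degrees = 2 * 12 = 24.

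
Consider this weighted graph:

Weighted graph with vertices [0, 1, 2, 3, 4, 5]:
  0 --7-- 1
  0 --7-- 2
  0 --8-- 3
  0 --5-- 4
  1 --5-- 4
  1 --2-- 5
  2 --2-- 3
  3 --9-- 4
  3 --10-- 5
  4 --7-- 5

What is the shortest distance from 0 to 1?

Using Dijkstra's algorithm from vertex 0:
Shortest path: 0 -> 1
Total weight: 7 = 7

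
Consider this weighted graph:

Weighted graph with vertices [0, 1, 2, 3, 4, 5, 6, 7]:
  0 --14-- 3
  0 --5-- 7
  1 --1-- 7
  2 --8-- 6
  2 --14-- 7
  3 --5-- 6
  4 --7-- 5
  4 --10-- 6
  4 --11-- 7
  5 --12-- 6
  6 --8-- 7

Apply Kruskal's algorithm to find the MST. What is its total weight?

Applying Kruskal's algorithm (sort edges by weight, add if no cycle):
  Add (1,7) w=1
  Add (0,7) w=5
  Add (3,6) w=5
  Add (4,5) w=7
  Add (2,6) w=8
  Add (6,7) w=8
  Add (4,6) w=10
  Skip (4,7) w=11 (creates cycle)
  Skip (5,6) w=12 (creates cycle)
  Skip (0,3) w=14 (creates cycle)
  Skip (2,7) w=14 (creates cycle)
MST weight = 44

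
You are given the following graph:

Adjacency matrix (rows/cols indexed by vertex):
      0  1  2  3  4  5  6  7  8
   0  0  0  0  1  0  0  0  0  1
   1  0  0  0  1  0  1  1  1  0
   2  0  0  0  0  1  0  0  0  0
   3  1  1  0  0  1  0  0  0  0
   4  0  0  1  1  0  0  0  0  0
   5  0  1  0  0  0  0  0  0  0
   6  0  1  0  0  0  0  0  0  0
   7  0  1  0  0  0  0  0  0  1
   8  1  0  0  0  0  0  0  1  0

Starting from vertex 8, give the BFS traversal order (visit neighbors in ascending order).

BFS from vertex 8 (neighbors processed in ascending order):
Visit order: 8, 0, 7, 3, 1, 4, 5, 6, 2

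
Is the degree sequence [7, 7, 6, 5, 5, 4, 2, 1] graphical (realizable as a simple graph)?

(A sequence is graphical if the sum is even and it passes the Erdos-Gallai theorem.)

Sum of degrees = 37. Sum is odd, so the sequence is NOT graphical.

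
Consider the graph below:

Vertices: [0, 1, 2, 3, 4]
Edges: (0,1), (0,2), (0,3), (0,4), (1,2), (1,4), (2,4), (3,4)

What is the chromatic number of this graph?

The graph has a maximum clique of size 4 (lower bound on chromatic number).
A valid 4-coloring: {0: 0, 1: 2, 2: 3, 3: 2, 4: 1}.
Chromatic number = 4.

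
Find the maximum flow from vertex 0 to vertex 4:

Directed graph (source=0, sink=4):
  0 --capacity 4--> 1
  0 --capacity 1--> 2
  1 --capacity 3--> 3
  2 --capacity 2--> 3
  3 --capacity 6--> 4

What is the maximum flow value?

Computing max flow:
  Flow on (0->1): 3/4
  Flow on (0->2): 1/1
  Flow on (1->3): 3/3
  Flow on (2->3): 1/2
  Flow on (3->4): 4/6
Maximum flow = 4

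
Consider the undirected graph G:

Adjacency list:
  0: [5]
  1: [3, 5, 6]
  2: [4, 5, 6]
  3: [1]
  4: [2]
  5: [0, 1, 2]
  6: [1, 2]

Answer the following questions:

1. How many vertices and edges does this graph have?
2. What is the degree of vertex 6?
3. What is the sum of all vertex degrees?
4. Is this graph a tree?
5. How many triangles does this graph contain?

Count: 7 vertices, 7 edges.
Vertex 6 has neighbors [1, 2], degree = 2.
Handshaking lemma: 2 * 7 = 14.
A tree on 7 vertices has 6 edges. This graph has 7 edges (1 extra). Not a tree.
Number of triangles = 0.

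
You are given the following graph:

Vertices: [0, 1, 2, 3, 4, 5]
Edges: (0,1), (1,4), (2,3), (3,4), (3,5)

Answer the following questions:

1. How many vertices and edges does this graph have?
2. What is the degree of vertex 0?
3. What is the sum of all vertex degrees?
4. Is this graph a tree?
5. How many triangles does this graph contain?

Count: 6 vertices, 5 edges.
Vertex 0 has neighbors [1], degree = 1.
Handshaking lemma: 2 * 5 = 10.
A graph is a tree iff it is connected and has exactly n-1 edges. This graph is connected (all 6 vertices in one component) and has 6-1 = 5 edges. It is a tree.
Number of triangles = 0.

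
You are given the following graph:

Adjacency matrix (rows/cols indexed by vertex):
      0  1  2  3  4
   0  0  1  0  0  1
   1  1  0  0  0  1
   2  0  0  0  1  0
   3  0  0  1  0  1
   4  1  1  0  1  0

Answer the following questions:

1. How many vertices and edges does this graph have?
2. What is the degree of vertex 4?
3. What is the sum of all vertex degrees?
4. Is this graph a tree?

Count: 5 vertices, 5 edges.
Vertex 4 has neighbors [0, 1, 3], degree = 3.
Handshaking lemma: 2 * 5 = 10.
A tree on 5 vertices has 4 edges. This graph has 5 edges (1 extra). Not a tree.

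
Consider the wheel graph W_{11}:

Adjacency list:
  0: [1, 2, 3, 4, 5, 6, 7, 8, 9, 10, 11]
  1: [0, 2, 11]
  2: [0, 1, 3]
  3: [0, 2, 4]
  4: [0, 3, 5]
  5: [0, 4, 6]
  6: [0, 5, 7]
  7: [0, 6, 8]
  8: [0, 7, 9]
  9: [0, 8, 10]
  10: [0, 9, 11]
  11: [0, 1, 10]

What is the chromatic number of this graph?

W_{11} = C_{11} plus a hub adjacent to every cycle vertex.
The outer cycle needs 3 colors (odd cycle); the hub is adjacent to all of them so needs a fresh color.
Chromatic number = 3 + 1 = 4.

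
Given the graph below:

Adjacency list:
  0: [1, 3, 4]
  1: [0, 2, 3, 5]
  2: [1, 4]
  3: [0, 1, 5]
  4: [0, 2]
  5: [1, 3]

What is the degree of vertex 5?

Vertex 5 has neighbors [1, 3], so deg(5) = 2.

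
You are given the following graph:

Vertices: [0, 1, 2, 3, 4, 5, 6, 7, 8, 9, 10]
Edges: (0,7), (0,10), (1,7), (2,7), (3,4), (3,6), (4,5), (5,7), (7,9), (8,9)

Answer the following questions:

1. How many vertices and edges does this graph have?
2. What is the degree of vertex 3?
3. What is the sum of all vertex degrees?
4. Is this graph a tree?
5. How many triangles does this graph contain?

Count: 11 vertices, 10 edges.
Vertex 3 has neighbors [4, 6], degree = 2.
Handshaking lemma: 2 * 10 = 20.
A graph is a tree iff it is connected and has exactly n-1 edges. This graph is connected (all 11 vertices in one component) and has 11-1 = 10 edges. It is a tree.
Number of triangles = 0.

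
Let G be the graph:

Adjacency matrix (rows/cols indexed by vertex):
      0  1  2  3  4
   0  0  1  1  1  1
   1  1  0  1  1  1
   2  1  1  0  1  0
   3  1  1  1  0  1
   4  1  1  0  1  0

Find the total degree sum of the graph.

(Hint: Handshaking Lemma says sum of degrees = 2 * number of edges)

Count edges: 9 edges.
By Handshaking Lemma: sum of degrees = 2 * 9 = 18.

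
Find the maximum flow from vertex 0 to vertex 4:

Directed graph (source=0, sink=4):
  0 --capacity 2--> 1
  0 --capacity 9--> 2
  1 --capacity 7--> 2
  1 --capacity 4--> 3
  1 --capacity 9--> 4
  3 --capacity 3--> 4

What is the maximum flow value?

Computing max flow:
  Flow on (0->1): 2/2
  Flow on (1->4): 2/9
Maximum flow = 2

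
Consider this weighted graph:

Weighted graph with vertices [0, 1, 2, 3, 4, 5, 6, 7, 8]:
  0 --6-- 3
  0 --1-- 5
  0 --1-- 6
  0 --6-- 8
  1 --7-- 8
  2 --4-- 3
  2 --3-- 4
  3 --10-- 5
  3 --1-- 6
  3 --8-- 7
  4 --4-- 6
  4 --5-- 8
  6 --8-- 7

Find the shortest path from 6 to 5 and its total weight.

Using Dijkstra's algorithm from vertex 6:
Shortest path: 6 -> 0 -> 5
Total weight: 1 + 1 = 2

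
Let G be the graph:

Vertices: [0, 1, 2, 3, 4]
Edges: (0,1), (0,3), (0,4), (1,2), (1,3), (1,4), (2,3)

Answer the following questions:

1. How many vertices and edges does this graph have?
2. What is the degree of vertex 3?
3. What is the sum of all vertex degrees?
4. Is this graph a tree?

Count: 5 vertices, 7 edges.
Vertex 3 has neighbors [0, 1, 2], degree = 3.
Handshaking lemma: 2 * 7 = 14.
A tree on 5 vertices has 4 edges. This graph has 7 edges (3 extra). Not a tree.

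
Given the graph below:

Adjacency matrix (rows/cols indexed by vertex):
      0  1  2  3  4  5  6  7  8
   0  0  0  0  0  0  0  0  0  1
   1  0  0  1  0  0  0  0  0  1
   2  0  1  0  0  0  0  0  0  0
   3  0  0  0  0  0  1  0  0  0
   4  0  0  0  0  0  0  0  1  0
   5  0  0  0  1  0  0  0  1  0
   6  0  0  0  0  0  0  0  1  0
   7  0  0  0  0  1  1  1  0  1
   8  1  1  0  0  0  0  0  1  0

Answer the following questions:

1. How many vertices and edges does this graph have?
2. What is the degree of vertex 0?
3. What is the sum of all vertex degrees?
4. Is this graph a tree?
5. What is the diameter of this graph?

Count: 9 vertices, 8 edges.
Vertex 0 has neighbors [8], degree = 1.
Handshaking lemma: 2 * 8 = 16.
A graph is a tree iff it is connected and has exactly n-1 edges. This graph is connected (all 9 vertices in one component) and has 9-1 = 8 edges. It is a tree.
Diameter (longest shortest path) = 5.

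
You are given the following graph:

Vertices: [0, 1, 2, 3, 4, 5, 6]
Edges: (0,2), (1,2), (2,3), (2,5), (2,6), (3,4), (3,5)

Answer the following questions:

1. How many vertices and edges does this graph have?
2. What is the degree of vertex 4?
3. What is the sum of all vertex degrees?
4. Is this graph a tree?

Count: 7 vertices, 7 edges.
Vertex 4 has neighbors [3], degree = 1.
Handshaking lemma: 2 * 7 = 14.
A tree on 7 vertices has 6 edges. This graph has 7 edges (1 extra). Not a tree.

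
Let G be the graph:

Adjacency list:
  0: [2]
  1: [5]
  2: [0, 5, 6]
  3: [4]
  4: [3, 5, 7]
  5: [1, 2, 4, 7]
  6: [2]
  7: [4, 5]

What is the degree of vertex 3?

Vertex 3 has neighbors [4], so deg(3) = 1.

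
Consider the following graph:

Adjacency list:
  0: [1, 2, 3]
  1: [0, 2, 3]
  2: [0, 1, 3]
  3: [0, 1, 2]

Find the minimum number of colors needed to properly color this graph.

The graph has a maximum clique of size 4 (lower bound on chromatic number).
A valid 4-coloring: {0: 0, 1: 1, 2: 2, 3: 3}.
Chromatic number = 4.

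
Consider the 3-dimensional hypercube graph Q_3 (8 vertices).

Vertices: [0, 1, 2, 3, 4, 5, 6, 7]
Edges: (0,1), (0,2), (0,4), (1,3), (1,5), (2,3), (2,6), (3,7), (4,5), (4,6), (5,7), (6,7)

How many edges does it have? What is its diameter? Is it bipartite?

The 3-dimensional hypercube Q_3 has 8 vertices and each vertex has degree 3.
Total edges = 8 * 3 / 2 = 12.
Diameter = 3 (max Hamming distance between binary labels).
Hypercubes are bipartite (partition by parity of binary representation).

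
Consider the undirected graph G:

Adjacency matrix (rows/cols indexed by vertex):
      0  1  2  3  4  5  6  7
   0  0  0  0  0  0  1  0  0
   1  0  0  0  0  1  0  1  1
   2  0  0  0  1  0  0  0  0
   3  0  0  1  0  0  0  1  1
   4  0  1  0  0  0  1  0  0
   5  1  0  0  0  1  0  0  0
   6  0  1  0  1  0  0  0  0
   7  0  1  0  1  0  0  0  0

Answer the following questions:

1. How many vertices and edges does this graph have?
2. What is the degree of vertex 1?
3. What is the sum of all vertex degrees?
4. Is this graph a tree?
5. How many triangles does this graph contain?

Count: 8 vertices, 8 edges.
Vertex 1 has neighbors [4, 6, 7], degree = 3.
Handshaking lemma: 2 * 8 = 16.
A tree on 8 vertices has 7 edges. This graph has 8 edges (1 extra). Not a tree.
Number of triangles = 0.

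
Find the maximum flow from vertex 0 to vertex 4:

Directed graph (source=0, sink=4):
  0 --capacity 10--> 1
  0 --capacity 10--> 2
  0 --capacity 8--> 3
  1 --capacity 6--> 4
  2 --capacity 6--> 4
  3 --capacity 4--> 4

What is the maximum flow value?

Computing max flow:
  Flow on (0->1): 6/10
  Flow on (0->2): 6/10
  Flow on (0->3): 4/8
  Flow on (1->4): 6/6
  Flow on (2->4): 6/6
  Flow on (3->4): 4/4
Maximum flow = 16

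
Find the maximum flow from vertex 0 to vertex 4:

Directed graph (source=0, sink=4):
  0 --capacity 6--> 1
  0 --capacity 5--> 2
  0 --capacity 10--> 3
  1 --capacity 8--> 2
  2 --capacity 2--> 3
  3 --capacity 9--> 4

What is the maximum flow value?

Computing max flow:
  Flow on (0->1): 2/6
  Flow on (0->3): 7/10
  Flow on (1->2): 2/8
  Flow on (2->3): 2/2
  Flow on (3->4): 9/9
Maximum flow = 9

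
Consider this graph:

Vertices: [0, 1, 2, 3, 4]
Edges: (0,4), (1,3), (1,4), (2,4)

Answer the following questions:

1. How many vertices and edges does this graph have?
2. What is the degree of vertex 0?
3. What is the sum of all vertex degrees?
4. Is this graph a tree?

Count: 5 vertices, 4 edges.
Vertex 0 has neighbors [4], degree = 1.
Handshaking lemma: 2 * 4 = 8.
A graph is a tree iff it is connected and has exactly n-1 edges. This graph is connected (all 5 vertices in one component) and has 5-1 = 4 edges. It is a tree.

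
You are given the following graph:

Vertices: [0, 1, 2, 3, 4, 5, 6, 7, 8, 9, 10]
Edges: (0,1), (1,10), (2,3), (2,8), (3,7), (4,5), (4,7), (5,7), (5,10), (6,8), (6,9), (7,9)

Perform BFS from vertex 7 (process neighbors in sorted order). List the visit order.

BFS from vertex 7 (neighbors processed in ascending order):
Visit order: 7, 3, 4, 5, 9, 2, 10, 6, 8, 1, 0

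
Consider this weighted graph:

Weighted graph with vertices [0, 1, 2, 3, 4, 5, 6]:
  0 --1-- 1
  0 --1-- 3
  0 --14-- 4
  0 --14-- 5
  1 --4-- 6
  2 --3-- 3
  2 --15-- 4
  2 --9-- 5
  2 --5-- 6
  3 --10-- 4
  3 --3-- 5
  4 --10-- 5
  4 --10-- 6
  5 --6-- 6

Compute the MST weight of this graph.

Applying Kruskal's algorithm (sort edges by weight, add if no cycle):
  Add (0,3) w=1
  Add (0,1) w=1
  Add (2,3) w=3
  Add (3,5) w=3
  Add (1,6) w=4
  Skip (2,6) w=5 (creates cycle)
  Skip (5,6) w=6 (creates cycle)
  Skip (2,5) w=9 (creates cycle)
  Add (3,4) w=10
  Skip (4,5) w=10 (creates cycle)
  Skip (4,6) w=10 (creates cycle)
  Skip (0,5) w=14 (creates cycle)
  Skip (0,4) w=14 (creates cycle)
  Skip (2,4) w=15 (creates cycle)
MST weight = 22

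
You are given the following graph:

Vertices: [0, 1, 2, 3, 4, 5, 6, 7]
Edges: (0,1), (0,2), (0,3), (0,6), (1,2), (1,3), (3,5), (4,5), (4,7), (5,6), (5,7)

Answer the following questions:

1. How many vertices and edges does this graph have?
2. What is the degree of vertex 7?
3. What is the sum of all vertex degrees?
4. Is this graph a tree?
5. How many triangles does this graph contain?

Count: 8 vertices, 11 edges.
Vertex 7 has neighbors [4, 5], degree = 2.
Handshaking lemma: 2 * 11 = 22.
A tree on 8 vertices has 7 edges. This graph has 11 edges (4 extra). Not a tree.
Number of triangles = 3.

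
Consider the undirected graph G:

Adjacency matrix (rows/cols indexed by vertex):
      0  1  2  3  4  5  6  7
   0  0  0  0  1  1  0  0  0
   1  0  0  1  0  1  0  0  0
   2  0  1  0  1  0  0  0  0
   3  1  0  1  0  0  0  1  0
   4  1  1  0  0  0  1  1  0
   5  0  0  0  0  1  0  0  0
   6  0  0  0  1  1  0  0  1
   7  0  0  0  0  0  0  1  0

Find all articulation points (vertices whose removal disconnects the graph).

An articulation point is a vertex whose removal disconnects the graph.
Articulation points: [4, 6]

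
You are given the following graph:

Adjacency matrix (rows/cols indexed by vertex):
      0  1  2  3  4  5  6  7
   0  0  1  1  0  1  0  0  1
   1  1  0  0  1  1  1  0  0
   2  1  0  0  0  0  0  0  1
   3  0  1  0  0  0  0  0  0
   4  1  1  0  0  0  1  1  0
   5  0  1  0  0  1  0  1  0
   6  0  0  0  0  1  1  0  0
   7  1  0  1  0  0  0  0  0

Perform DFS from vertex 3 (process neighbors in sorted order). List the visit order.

DFS from vertex 3 (neighbors processed in ascending order):
Visit order: 3, 1, 0, 2, 7, 4, 5, 6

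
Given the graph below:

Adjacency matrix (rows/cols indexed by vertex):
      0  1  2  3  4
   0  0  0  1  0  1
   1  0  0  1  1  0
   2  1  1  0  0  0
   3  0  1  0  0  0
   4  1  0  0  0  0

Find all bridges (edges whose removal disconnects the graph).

A bridge is an edge whose removal increases the number of connected components.
Bridges found: (0,2), (0,4), (1,2), (1,3)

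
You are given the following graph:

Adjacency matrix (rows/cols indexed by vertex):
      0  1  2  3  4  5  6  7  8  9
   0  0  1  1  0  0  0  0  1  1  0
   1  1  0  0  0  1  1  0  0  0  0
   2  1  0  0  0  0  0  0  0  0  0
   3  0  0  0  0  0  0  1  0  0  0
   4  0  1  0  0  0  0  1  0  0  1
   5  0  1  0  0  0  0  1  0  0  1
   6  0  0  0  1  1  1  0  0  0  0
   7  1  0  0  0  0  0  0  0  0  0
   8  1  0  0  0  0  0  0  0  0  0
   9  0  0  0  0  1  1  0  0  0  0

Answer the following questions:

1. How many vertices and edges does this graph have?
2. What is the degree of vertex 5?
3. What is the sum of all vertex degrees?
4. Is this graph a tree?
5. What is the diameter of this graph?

Count: 10 vertices, 11 edges.
Vertex 5 has neighbors [1, 6, 9], degree = 3.
Handshaking lemma: 2 * 11 = 22.
A tree on 10 vertices has 9 edges. This graph has 11 edges (2 extra). Not a tree.
Diameter (longest shortest path) = 5.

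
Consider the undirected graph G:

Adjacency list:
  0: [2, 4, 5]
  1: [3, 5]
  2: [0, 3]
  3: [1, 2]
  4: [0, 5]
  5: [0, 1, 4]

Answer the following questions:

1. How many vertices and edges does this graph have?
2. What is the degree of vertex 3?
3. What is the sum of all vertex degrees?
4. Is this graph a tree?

Count: 6 vertices, 7 edges.
Vertex 3 has neighbors [1, 2], degree = 2.
Handshaking lemma: 2 * 7 = 14.
A tree on 6 vertices has 5 edges. This graph has 7 edges (2 extra). Not a tree.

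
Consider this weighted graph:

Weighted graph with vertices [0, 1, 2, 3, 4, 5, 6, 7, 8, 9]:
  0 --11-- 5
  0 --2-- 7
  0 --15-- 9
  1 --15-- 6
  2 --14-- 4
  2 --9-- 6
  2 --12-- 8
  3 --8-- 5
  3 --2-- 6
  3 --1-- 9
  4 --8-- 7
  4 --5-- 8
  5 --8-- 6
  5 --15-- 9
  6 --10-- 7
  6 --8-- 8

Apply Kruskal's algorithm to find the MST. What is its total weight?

Applying Kruskal's algorithm (sort edges by weight, add if no cycle):
  Add (3,9) w=1
  Add (0,7) w=2
  Add (3,6) w=2
  Add (4,8) w=5
  Add (3,5) w=8
  Add (4,7) w=8
  Skip (5,6) w=8 (creates cycle)
  Add (6,8) w=8
  Add (2,6) w=9
  Skip (6,7) w=10 (creates cycle)
  Skip (0,5) w=11 (creates cycle)
  Skip (2,8) w=12 (creates cycle)
  Skip (2,4) w=14 (creates cycle)
  Skip (0,9) w=15 (creates cycle)
  Add (1,6) w=15
  Skip (5,9) w=15 (creates cycle)
MST weight = 58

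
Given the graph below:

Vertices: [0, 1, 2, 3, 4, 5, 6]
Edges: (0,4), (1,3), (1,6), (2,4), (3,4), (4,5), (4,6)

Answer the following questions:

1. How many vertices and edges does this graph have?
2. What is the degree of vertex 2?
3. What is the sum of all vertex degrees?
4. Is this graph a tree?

Count: 7 vertices, 7 edges.
Vertex 2 has neighbors [4], degree = 1.
Handshaking lemma: 2 * 7 = 14.
A tree on 7 vertices has 6 edges. This graph has 7 edges (1 extra). Not a tree.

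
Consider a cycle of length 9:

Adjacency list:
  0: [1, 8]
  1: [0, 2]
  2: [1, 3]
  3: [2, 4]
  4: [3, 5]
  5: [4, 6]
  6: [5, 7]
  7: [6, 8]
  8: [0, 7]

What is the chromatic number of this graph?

This is an odd cycle (C_9). Odd cycles are not bipartite (any 2-coloring forces two adjacent vertices to match), and 3 colors suffice.
Chromatic number = 3.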